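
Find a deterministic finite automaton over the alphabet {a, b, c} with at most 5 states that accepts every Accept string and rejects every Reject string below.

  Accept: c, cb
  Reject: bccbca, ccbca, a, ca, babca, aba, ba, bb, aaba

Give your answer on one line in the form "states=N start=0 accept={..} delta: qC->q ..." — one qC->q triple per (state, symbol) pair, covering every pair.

states=2 start=0 accept={1} delta: 0a->0 0b->0 0c->1 1a->0 1b->1 1c->0

Grow the machine one transition at a time. Run the examples from 0; the earliest place one falls off (shortest prefix, ties alphabetical) gets sent to the lowest-numbered state that keeps every Accept/Reject pair distinguishable — a pair clashes when both reach the same state with identical unread suffix — and to a fresh state only if none does.
a: 0a undefined. 0a->0: ok.
b: 0b undefined. 0b->0: ok.
c: 0c undefined. 0c->0: no, c/bccbca meet in 0. Open state 1: 0c->1.
ca: 1a undefined. 1a->0: ok.
cb: 1b undefined. 1b->0: no, cb/a meet in 0. 1b->1: ok.
cc: 1c undefined. 1c->0: ok.
All examples now run through 2 states with every (state, symbol) defined. Accept strings end in {1}, Reject strings end in {0}; accept={1}.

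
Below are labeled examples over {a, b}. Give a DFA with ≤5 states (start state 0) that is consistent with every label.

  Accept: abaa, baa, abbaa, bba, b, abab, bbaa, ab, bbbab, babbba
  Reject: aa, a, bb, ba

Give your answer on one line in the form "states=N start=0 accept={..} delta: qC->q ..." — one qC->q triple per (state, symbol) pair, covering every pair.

states=4 start=0 accept={1,3} delta: 0a->0 0b->1 1a->2 1b->2 2a->3 2b->3 3a->3 3b->1

State merging on the prefix tree: take the shortest (then alphabetical) example prefix whose next move is undefined and point that move at state 0, else 1, else 2, ...; a target is out if some Accept/Reject pair would then sit in one state with the same input left (inseparable). If every existing state is out, open a new one.
a: 0a undefined. 0a->0: ok.
b: 0b undefined. 0b->0: no, abaa/aa meet in 0. Open state 1: 0b->1.
ba: 1a undefined. 1a->0: no, abaa/aa meet in 0. 1a->1: no, abaa/ba meet in 1. Open state 2: 1a->2.
bb: 1b undefined. 1b->0: no, abbaa/aa meet in 0. 1b->1: no, bba/ba meet in 2. 1b->2: ok.
baa: 2a undefined. 2a->0: no, abaa/aa meet in 0. 2a->1: no, abbaa/bb meet in 2. 2a->2: no, abaa/bb meet in 2. Open state 3: 2a->3.
bab: 2b undefined. 2b->0: no, abab/aa meet in 0. 2b->1: no, babbba/bb meet in 2. 2b->2: no, abab/bb meet in 2. 2b->3: ok.
babb: 3b undefined. 3b->0: no, babbba/bb meet in 2. 3b->1: ok.
bbaa: 3a undefined. 3a->0: no, abbaa/aa meet in 0. 3a->1: no, bbbab/bb meet in 2. 3a->2: no, abbaa/bb meet in 2. 3a->3: ok.
All examples now run through 4 states with every (state, symbol) defined. Accept strings end in {1,3}, Reject strings end in {0,2}; accept={1,3}.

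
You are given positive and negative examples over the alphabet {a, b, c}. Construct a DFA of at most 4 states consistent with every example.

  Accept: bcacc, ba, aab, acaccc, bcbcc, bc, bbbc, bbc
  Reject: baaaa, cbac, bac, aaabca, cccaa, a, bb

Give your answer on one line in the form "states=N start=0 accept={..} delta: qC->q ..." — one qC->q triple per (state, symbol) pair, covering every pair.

states=4 start=0 accept={1,2} delta: 0a->0 0b->1 0c->1 1a->2 1b->3 1c->2 2a->0 2b->0 2c->0 3a->2 3b->0 3c->1

Grow the machine one transition at a time. Run the examples from 0; the earliest place one falls off (shortest prefix, ties alphabetical) gets sent to the lowest-numbered state that keeps every Accept/Reject pair distinguishable — a pair clashes when both reach the same state with identical unread suffix — and to a fresh state only if none does.
a: 0a undefined. 0a->0: ok.
b: 0b undefined. 0b->0: no, ba/baaaa meet in 0. Open state 1: 0b->1.
c: 0c undefined. 0c->0: no, acaccc/cccaa meet in 0. 0c->1: ok.
ba: 1a undefined. 1a->0: no, ba/baaaa meet in 0. 1a->1: no, ba/baaaa meet in 1. Open state 2: 1a->2.
bb: 1b undefined. 1b->0: no, aab/cbac meet in 1. 1b->1: no, aab/bb meet in 1. 1b->2: no, ba/bb meet in 2. Open state 3: 1b->3.
bc: 1c undefined. 1c->0: no, bcacc/aaabca meet in 0. 1c->1: no, ba/aaabca meet in 2. 1c->2: ok.
baa: 2a undefined. 2a->0: ok.
bac: 2c undefined. 2c->0: ok.
bbb: 3b undefined. 3b->0: ok.
bbc: 3c undefined. 3c->0: no, bbc/baaaa meet in 0. 3c->1: ok.
bcb: 2b undefined. 2b->0: ok.
cba: 3a undefined. 3a->0: no, aab/cbac meet in 1. 3a->1: no, bcacc/cbac meet in 2. 3a->2: ok.
All examples now run through 4 states with every (state, symbol) defined. Accept strings end in {1,2}, Reject strings end in {0,3}; accept={1,2}.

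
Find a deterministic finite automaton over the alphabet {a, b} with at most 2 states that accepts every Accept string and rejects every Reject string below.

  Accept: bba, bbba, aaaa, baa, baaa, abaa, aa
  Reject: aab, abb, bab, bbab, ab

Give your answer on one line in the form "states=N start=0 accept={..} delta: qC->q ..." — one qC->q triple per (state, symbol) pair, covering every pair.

states=2 start=0 accept={0} delta: 0a->0 0b->1 1a->0 1b->1

State merging on the prefix tree: take the shortest (then alphabetical) example prefix whose next move is undefined and point that move at state 0, else 1, else 2, ...; a target is out if some Accept/Reject pair would then sit in one state with the same input left (inseparable). If every existing state is out, open a new one.
a: 0a undefined. 0a->0: ok.
b: 0b undefined. 0b->0: no, bba/aab meet in 0. Open state 1: 0b->1.
ba: 1a undefined. 1a->0: ok.
bb: 1b undefined. 1b->0: no, bba/abb meet in 0. 1b->1: ok.
All examples now run through 2 states with every (state, symbol) defined. Accept strings end in {0}, Reject strings end in {1}; accept={0}.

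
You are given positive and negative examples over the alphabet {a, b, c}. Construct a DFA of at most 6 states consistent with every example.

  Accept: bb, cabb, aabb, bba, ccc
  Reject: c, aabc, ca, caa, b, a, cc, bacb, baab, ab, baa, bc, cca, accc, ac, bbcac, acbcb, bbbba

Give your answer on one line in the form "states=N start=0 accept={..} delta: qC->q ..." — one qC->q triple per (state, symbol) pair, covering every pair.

states=5 start=0 accept={4} delta: 0a->1 0b->2 0c->1 1a->0 1b->0 1c->3 2a->0 2b->4 2c->0 3a->0 3b->0 3c->4 4a->4 4b->0 4c->0

Fold the examples into a partial DFA from state 0: repeatedly fix the first undefined (state, symbol) met by the shortest-then-alphabetical prefix, trying targets in increasing order and rejecting any under which an Accept and a Reject string meet in one state with the same remainder; add a state when all current targets are rejected. Accepting states are where Accept strings end.
a: 0a undefined. 0a->0: no, ccc/accc meet in 0 with "ccc" left. Open state 1: 0a->1.
b: 0b undefined. 0b->0: no, bb/b meet in 0. 0b->1: no, bb/ab meet in 1 with "b" left. Open state 2: 0b->2.
c: 0c undefined. 0c->0: no, ccc/c meet in 0. 0c->1: ok.
aa: 1a undefined. 1a->0: ok.
ab: 1b undefined. 1b->0: ok.
ac: 1c undefined. 1c->0: no, ccc/c meet in 1. 1c->1: no, ccc/c meet in 1. 1c->2: no, ccc/aabc meet in 2 with "c" left. Open state 3: 1c->3.
ba: 2a undefined. 2a->0: ok.
bb: 2b undefined. 2b->0: no, bb/ca meet in 0. 2b->1: no, bb/c meet in 1. 2b->2: no, bb/b meet in 2. 2b->3: no, bb/cc meet in 3. Open state 4: 2b->4.
bc: 2c undefined. 2c->0: ok.
acb: 3b undefined. 3b->0: ok.
acc: 3c undefined. 3c->0: no, ccc/aabc meet in 0. 3c->1: no, ccc/c meet in 1. 3c->2: no, ccc/b meet in 2. 3c->3: no, ccc/cc meet in 3. 3c->4: ok.
bba: 4a undefined. 4a->0: no, bba/aabc meet in 0. 4a->1: no, bba/c meet in 1. 4a->2: no, bba/b meet in 2. 4a->3: no, bba/cc meet in 3. 4a->4: ok.
bbb: 4b undefined. 4b->0: ok.
bbc: 4c undefined. 4c->0: ok.
cca: 3a undefined. 3a->0: ok.
All examples now run through 5 states with every (state, symbol) defined. Accept strings end in {4}, Reject strings end in {0,1,2,3}; accept={4}.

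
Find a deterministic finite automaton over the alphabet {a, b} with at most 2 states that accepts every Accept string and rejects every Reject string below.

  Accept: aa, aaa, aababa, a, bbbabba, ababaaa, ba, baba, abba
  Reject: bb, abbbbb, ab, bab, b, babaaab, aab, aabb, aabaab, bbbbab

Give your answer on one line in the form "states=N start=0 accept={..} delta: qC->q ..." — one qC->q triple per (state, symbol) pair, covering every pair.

states=2 start=0 accept={0} delta: 0a->0 0b->1 1a->0 1b->1

Grow the machine one transition at a time. Run the examples from 0; the earliest place one falls off (shortest prefix, ties alphabetical) gets sent to the lowest-numbered state that keeps every Accept/Reject pair distinguishable — a pair clashes when both reach the same state with identical unread suffix — and to a fresh state only if none does.
a: 0a undefined. 0a->0: ok.
b: 0b undefined. 0b->0: no, aa/bb meet in 0. Open state 1: 0b->1.
ba: 1a undefined. 1a->0: ok.
bb: 1b undefined. 1b->0: no, aa/bb meet in 0. 1b->1: ok.
All examples now run through 2 states with every (state, symbol) defined. Accept strings end in {0}, Reject strings end in {1}; accept={0}.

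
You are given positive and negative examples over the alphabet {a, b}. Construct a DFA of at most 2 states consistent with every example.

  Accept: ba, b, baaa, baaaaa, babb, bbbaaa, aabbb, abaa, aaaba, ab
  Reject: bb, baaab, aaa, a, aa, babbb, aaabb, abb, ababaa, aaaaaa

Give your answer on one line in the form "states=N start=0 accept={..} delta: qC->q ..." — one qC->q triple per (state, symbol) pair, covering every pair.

states=2 start=0 accept={1} delta: 0a->0 0b->1 1a->1 1b->0

Fold the examples into a partial DFA from state 0: repeatedly fix the first undefined (state, symbol) met by the shortest-then-alphabetical prefix, trying targets in increasing order and rejecting any under which an Accept and a Reject string meet in one state with the same remainder; add a state when all current targets are rejected. Accepting states are where Accept strings end.
a: 0a undefined. 0a->0: ok.
b: 0b undefined. 0b->0: no, ba/bb meet in 0. Open state 1: 0b->1.
ba: 1a undefined. 1a->0: no, ba/aaa meet in 0. 1a->1: ok.
bb: 1b undefined. 1b->0: ok.
All examples now run through 2 states with every (state, symbol) defined. Accept strings end in {1}, Reject strings end in {0}; accept={1}.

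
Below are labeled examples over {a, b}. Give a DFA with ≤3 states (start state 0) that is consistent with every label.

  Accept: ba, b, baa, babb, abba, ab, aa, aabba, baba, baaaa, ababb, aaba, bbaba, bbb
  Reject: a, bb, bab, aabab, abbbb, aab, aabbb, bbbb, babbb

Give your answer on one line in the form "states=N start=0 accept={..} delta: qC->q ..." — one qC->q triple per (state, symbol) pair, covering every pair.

states=3 start=0 accept={2} delta: 0a->1 0b->2 1a->2 1b->2 2a->2 2b->1

Fold the examples into a partial DFA from state 0: repeatedly fix the first undefined (state, symbol) met by the shortest-then-alphabetical prefix, trying targets in increasing order and rejecting any under which an Accept and a Reject string meet in one state with the same remainder; add a state when all current targets are rejected. Accepting states are where Accept strings end.
a: 0a undefined. 0a->0: no, b/aab meet in 0 with "b" left. Open state 1: 0a->1.
b: 0b undefined. 0b->0: no, ba/a meet in 1. 0b->1: no, b/a meet in 1. Open state 2: 0b->2.
aa: 1a undefined. 1a->0: no, b/aab meet in 2. 1a->1: no, ab/aab meet in 1 with "b" left. 1a->2: ok.
ab: 1b undefined. 1b->0: no, bbb/abbbb meet in 2 with "bb" left. 1b->1: no, ab/a meet in 1. 1b->2: ok.
ba: 2a undefined. 2a->0: no, b/bab meet in 2. 2a->1: no, ba/a meet in 1. 2a->2: ok.
bb: 2b undefined. 2b->0: no, ba/aabab meet in 2. 2b->1: ok.
All examples now run through 3 states with every (state, symbol) defined. Accept strings end in {2}, Reject strings end in {1}; accept={2}.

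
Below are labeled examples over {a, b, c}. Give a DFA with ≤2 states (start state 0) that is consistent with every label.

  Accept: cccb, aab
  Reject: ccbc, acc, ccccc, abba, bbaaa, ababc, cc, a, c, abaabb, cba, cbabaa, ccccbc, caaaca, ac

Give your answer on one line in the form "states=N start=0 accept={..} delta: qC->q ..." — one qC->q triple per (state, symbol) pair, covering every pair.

Fold the examples into a partial DFA from state 0: repeatedly fix the first undefined (state, symbol) met by the shortest-then-alphabetical prefix, trying targets in increasing order and rejecting any under which an Accept and a Reject string meet in one state with the same remainder; add a state when all current targets are rejected. Accepting states are where Accept strings end.
a: 0a undefined. 0a->0: ok.
b: 0b undefined. 0b->0: no, aab/abba meet in 0. Open state 1: 0b->1.
c: 0c undefined. 0c->0: ok.
bb: 1b undefined. 1b->0: ok.
aba: 1a undefined. 1a->0: ok.
ccbc: 1c undefined. 1c->0: ok.
All examples now run through 2 states with every (state, symbol) defined. Accept strings end in {1}, Reject strings end in {0}; accept={1}.

states=2 start=0 accept={1} delta: 0a->0 0b->1 0c->0 1a->0 1b->0 1c->0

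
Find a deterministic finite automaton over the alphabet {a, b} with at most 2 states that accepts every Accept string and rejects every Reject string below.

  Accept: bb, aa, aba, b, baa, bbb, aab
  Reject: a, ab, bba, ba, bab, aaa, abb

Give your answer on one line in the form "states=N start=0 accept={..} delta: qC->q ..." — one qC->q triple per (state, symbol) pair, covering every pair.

states=2 start=0 accept={0} delta: 0a->1 0b->0 1a->0 1b->1

Fold the examples into a partial DFA from state 0: repeatedly fix the first undefined (state, symbol) met by the shortest-then-alphabetical prefix, trying targets in increasing order and rejecting any under which an Accept and a Reject string meet in one state with the same remainder; add a state when all current targets are rejected. Accepting states are where Accept strings end.
a: 0a undefined. 0a->0: no, bb/abb meet in 0 with "bb" left. Open state 1: 0a->1.
b: 0b undefined. 0b->0: ok.
aa: 1a undefined. 1a->0: ok.
ab: 1b undefined. 1b->0: no, bb/ab meet in 0. 1b->1: ok.
All examples now run through 2 states with every (state, symbol) defined. Accept strings end in {0}, Reject strings end in {1}; accept={0}.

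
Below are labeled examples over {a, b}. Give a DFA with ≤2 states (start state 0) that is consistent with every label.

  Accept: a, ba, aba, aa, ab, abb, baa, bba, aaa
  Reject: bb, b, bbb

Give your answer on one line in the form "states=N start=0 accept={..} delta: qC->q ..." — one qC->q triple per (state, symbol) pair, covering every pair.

State merging on the prefix tree: take the shortest (then alphabetical) example prefix whose next move is undefined and point that move at state 0, else 1, else 2, ...; a target is out if some Accept/Reject pair would then sit in one state with the same input left (inseparable). If every existing state is out, open a new one.
a: 0a undefined. 0a->0: no, ab/b meet in 0 with "b" left. Open state 1: 0a->1.
b: 0b undefined. 0b->0: ok.
aa: 1a undefined. 1a->0: no, aa/bb meet in 0. 1a->1: ok.
ab: 1b undefined. 1b->0: no, ab/bb meet in 0. 1b->1: ok.
All examples now run through 2 states with every (state, symbol) defined. Accept strings end in {1}, Reject strings end in {0}; accept={1}.

states=2 start=0 accept={1} delta: 0a->1 0b->0 1a->1 1b->1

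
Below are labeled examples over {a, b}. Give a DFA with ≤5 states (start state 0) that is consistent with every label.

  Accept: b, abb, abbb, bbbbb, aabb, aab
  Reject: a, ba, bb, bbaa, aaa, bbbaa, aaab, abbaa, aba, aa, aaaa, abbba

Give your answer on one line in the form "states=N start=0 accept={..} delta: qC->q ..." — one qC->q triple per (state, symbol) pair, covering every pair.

states=5 start=0 accept={2,4} delta: 0a->1 0b->2 1a->3 1b->3 2a->0 2b->0 3a->1 3b->4 4a->0 4b->2

Fold the examples into a partial DFA from state 0: repeatedly fix the first undefined (state, symbol) met by the shortest-then-alphabetical prefix, trying targets in increasing order and rejecting any under which an Accept and a Reject string meet in one state with the same remainder; add a state when all current targets are rejected. Accepting states are where Accept strings end.
a: 0a undefined. 0a->0: no, b/aaab meet in 0 with "b" left. Open state 1: 0a->1.
b: 0b undefined. 0b->0: no, b/bb meet in 0. 0b->1: no, b/a meet in 1. Open state 2: 0b->2.
aa: 1a undefined. 1a->0: no, aabb/bb meet in 2 with "b" left. 1a->1: no, aab/aaab meet in 1 with "b" left. 1a->2: no, b/aa meet in 2. Open state 3: 1a->3.
ab: 1b undefined. 1b->0: no, abbb/bb meet in 2 with "b" left. 1b->1: no, abb/a meet in 1. 1b->2: no, abb/bb meet in 2 with "b" left. 1b->3: ok.
ba: 2a undefined. 2a->0: ok.
bb: 2b undefined. 2b->0: ok.
aaa: 3a undefined. 3a->0: no, b/aaab meet in 2. 3a->1: ok.
aab: 3b undefined. 3b->0: no, abb/ba meet in 0. 3b->1: no, abb/a meet in 1. 3b->2: no, abbb/ba meet in 0. 3b->3: no, abb/bbaa meet in 3. Open state 4: 3b->4.
aabb: 4b undefined. 4b->0: no, abbb/ba meet in 0. 4b->1: no, abbb/a meet in 1. 4b->2: ok.
abba: 4a undefined. 4a->0: ok.
All examples now run through 5 states with every (state, symbol) defined. Accept strings end in {2,4}, Reject strings end in {0,1,3}; accept={2,4}.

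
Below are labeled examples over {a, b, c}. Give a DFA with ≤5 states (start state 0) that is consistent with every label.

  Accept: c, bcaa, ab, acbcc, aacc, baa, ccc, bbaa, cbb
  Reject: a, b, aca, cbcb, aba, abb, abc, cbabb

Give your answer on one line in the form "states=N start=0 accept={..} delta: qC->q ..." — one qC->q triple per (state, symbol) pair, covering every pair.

states=4 start=0 accept={2} delta: 0a->1 0b->0 0c->2 1a->2 1b->2 1c->2 2a->1 2b->3 2c->0 3a->0 3b->2 3c->0

Grow the machine one transition at a time. Run the examples from 0; the earliest place one falls off (shortest prefix, ties alphabetical) gets sent to the lowest-numbered state that keeps every Accept/Reject pair distinguishable — a pair clashes when both reach the same state with identical unread suffix — and to a fresh state only if none does.
a: 0a undefined. 0a->0: no, ab/b meet in 0 with "b" left. Open state 1: 0a->1.
b: 0b undefined. 0b->0: ok.
c: 0c undefined. 0c->0: no, c/b meet in 0. 0c->1: no, c/a meet in 1. Open state 2: 0c->2.
aa: 1a undefined. 1a->0: no, baa/b meet in 0. 1a->1: no, baa/a meet in 1. 1a->2: ok.
ab: 1b undefined. 1b->0: no, c/abc meet in 2. 1b->1: no, c/aba meet in 2. 1b->2: ok.
ac: 1c undefined. 1c->0: no, acbcc/abc meet in 2 with "c" left. 1c->1: no, c/aca meet in 2. 1c->2: ok.
cb: 2b undefined. 2b->0: no, acbcc/abc meet in 2 with "c" left. 2b->1: no, c/cbabb meet in 2. 2b->2: no, c/abb meet in 2. Open state 3: 2b->3.
cc: 2c undefined. 2c->0: ok.
aba: 2a undefined. 2a->0: no, bcaa/a meet in 1. 2a->1: ok.
cba: 3a undefined. 3a->0: ok.
cbb: 3b undefined. 3b->0: no, cbb/b meet in 0. 3b->1: no, cbb/a meet in 1. 3b->2: ok.
cbc: 3c undefined. 3c->0: ok.
All examples now run through 4 states with every (state, symbol) defined. Accept strings end in {2}, Reject strings end in {0,1,3}; accept={2}.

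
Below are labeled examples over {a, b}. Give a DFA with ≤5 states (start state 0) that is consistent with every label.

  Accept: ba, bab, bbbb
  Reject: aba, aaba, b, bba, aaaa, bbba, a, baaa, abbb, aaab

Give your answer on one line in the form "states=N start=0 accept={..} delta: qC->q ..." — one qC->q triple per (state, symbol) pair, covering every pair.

State merging on the prefix tree: take the shortest (then alphabetical) example prefix whose next move is undefined and point that move at state 0, else 1, else 2, ...; a target is out if some Accept/Reject pair would then sit in one state with the same input left (inseparable). If every existing state is out, open a new one.
a: 0a undefined. 0a->0: no, ba/aba meet in 0 with "ba" left. Open state 1: 0a->1.
b: 0b undefined. 0b->0: no, ba/bba meet in 1. 0b->1: no, bbbb/abbb meet in 1 with "bbb" left. Open state 2: 0b->2.
aa: 1a undefined. 1a->0: no, ba/aaba meet in 2 with "a" left. 1a->1: ok.
ab: 1b undefined. 1b->0: ok.
ba: 2a undefined. 2a->0: no, ba/aaab meet in 0. 2a->1: no, ba/aba meet in 1. 2a->2: no, ba/b meet in 2. Open state 3: 2a->3.
bb: 2b undefined. 2b->0: no, ba/bbba meet in 3. 2b->1: no, bbbb/b meet in 2. 2b->2: no, ba/bba meet in 3. 2b->3: no, ba/abbb meet in 3. Open state 4: 2b->4.
baa: 3a undefined. 3a->0: ok.
bab: 3b undefined. 3b->0: no, bab/aaab meet in 0. 3b->1: no, bab/aba meet in 1. 3b->2: no, bab/b meet in 2. 3b->3: ok.
bba: 4a undefined. 4a->0: ok.
bbb: 4b undefined. 4b->0: no, bbbb/b meet in 2. 4b->1: no, bbbb/bba meet in 0. 4b->2: no, ba/bbba meet in 3. 4b->3: ok.
All examples now run through 5 states with every (state, symbol) defined. Accept strings end in {3}, Reject strings end in {0,1,2,4}; accept={3}.

states=5 start=0 accept={3} delta: 0a->1 0b->2 1a->1 1b->0 2a->3 2b->4 3a->0 3b->3 4a->0 4b->3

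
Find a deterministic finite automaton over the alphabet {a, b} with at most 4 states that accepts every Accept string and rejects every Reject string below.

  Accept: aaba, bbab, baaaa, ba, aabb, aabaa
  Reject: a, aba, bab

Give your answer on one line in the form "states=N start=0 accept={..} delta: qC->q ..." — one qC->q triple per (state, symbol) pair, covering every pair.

Fold the examples into a partial DFA from state 0: repeatedly fix the first undefined (state, symbol) met by the shortest-then-alphabetical prefix, trying targets in increasing order and rejecting any under which an Accept and a Reject string meet in one state with the same remainder; add a state when all current targets are rejected. Accepting states are where Accept strings end.
a: 0a undefined. 0a->0: no, aaba/aba meet in 0 with "ba" left. Open state 1: 0a->1.
b: 0b undefined. 0b->0: no, bbab/bab meet in 1 with "b" left. 0b->1: ok.
aa: 1a undefined. 1a->0: no, baaaa/a meet in 1. 1a->1: no, aaba/aba meet in 1 with "ba" left. Open state 2: 1a->2.
ab: 1b undefined. 1b->0: ok.
aab: 2b undefined. 2b->0: no, aaba/a meet in 1. 2b->1: ok.
baa: 2a undefined. 2a->0: ok.
All examples now run through 3 states with every (state, symbol) defined. Accept strings end in {0,2}, Reject strings end in {1}; accept={0,2}.

states=3 start=0 accept={0,2} delta: 0a->1 0b->1 1a->2 1b->0 2a->0 2b->1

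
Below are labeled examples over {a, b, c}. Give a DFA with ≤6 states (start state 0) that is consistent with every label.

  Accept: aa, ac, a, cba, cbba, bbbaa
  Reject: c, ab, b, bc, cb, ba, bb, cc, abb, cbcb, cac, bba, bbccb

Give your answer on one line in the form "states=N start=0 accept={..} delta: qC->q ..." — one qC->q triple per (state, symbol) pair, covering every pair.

states=5 start=0 accept={0,1} delta: 0a->1 0b->2 0c->3 1a->0 1b->2 1c->0 2a->2 2b->3 2c->2 3a->2 3b->4 3c->2 4a->0 4b->0 4c->0

State merging on the prefix tree: take the shortest (then alphabetical) example prefix whose next move is undefined and point that move at state 0, else 1, else 2, ...; a target is out if some Accept/Reject pair would then sit in one state with the same input left (inseparable). If every existing state is out, open a new one.
a: 0a undefined. 0a->0: no, ac/c meet in 0 with "c" left. Open state 1: 0a->1.
b: 0b undefined. 0b->0: no, a/ba meet in 1. 0b->1: no, aa/ba meet in 1 with "a" left. Open state 2: 0b->2.
c: 0c undefined. 0c->0: no, ac/cac meet in 1 with "c" left. 0c->1: no, ac/cc meet in 1 with "c" left. 0c->2: no, cba/bba meet in 2 with "ba" left. Open state 3: 0c->3.
aa: 1a undefined. 1a->0: ok.
ab: 1b undefined. 1b->0: no, aa/ab meet in 0. 1b->1: no, a/ab meet in 1. 1b->2: ok.
ac: 1c undefined. 1c->0: ok.
ba: 2a undefined. 2a->0: no, aa/ba meet in 0. 2a->1: no, a/ba meet in 1. 2a->2: ok.
bb: 2b undefined. 2b->0: no, aa/bb meet in 0. 2b->1: no, aa/bba meet in 0. 2b->2: no, bbbaa/ab meet in 2. 2b->3: ok.
bc: 2c undefined. 2c->0: no, aa/bc meet in 0. 2c->1: no, a/bc meet in 1. 2c->2: ok.
ca: 3a undefined. 3a->0: no, aa/bba meet in 0. 3a->1: no, aa/cac meet in 0. 3a->2: ok.
cb: 3b undefined. 3b->0: no, aa/cb meet in 0. 3b->1: no, a/cb meet in 1. 3b->2: no, cba/ab meet in 2. 3b->3: no, cba/ab meet in 2. Open state 4: 3b->4.
cc: 3c undefined. 3c->0: no, aa/cc meet in 0. 3c->1: no, a/cc meet in 1. 3c->2: ok.
cba: 4a undefined. 4a->0: ok.
cbb: 4b undefined. 4b->0: ok.
cbc: 4c undefined. 4c->0: ok.
All examples now run through 5 states with every (state, symbol) defined. Accept strings end in {0,1}, Reject strings end in {2,3,4}; accept={0,1}.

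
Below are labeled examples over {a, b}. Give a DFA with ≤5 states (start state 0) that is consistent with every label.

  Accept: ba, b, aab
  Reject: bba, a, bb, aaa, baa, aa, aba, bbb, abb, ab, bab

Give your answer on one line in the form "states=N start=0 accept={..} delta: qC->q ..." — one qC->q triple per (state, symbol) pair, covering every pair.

states=4 start=0 accept={2,3} delta: 0a->1 0b->2 1a->0 1b->1 2a->3 2b->1 3a->0 3b->0

Fold the examples into a partial DFA from state 0: repeatedly fix the first undefined (state, symbol) met by the shortest-then-alphabetical prefix, trying targets in increasing order and rejecting any under which an Accept and a Reject string meet in one state with the same remainder; add a state when all current targets are rejected. Accepting states are where Accept strings end.
a: 0a undefined. 0a->0: no, ba/aba meet in 0 with "ba" left. Open state 1: 0a->1.
b: 0b undefined. 0b->0: no, ba/bba meet in 1. 0b->1: no, ba/aa meet in 1 with "a" left. Open state 2: 0b->2.
aa: 1a undefined. 1a->0: ok.
ab: 1b undefined. 1b->0: no, b/abb meet in 2. 1b->1: ok.
ba: 2a undefined. 2a->0: no, ba/aa meet in 0. 2a->1: no, ba/a meet in 1. 2a->2: no, ba/baa meet in 2. Open state 3: 2a->3.
bb: 2b undefined. 2b->0: no, b/bbb meet in 2. 2b->1: ok.
baa: 3a undefined. 3a->0: ok.
bab: 3b undefined. 3b->0: ok.
All examples now run through 4 states with every (state, symbol) defined. Accept strings end in {2,3}, Reject strings end in {0,1}; accept={2,3}.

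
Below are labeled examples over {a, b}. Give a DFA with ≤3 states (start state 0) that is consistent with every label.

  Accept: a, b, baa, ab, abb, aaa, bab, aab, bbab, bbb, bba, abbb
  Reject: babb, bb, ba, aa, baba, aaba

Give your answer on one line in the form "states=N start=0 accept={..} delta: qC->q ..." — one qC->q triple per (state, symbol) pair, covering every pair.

Grow the machine one transition at a time. Run the examples from 0; the earliest place one falls off (shortest prefix, ties alphabetical) gets sent to the lowest-numbered state that keeps every Accept/Reject pair distinguishable — a pair clashes when both reach the same state with identical unread suffix — and to a fresh state only if none does.
a: 0a undefined. 0a->0: no, a/aa meet in 0. Open state 1: 0a->1.
b: 0b undefined. 0b->0: no, a/ba meet in 1. 0b->1: no, ab/bb meet in 1 with "b" left. Open state 2: 0b->2.
aa: 1a undefined. 1a->0: ok.
ab: 1b undefined. 1b->0: no, ab/aa meet in 0. 1b->1: ok.
ba: 2a undefined. 2a->0: ok.
bb: 2b undefined. 2b->0: ok.
All examples now run through 3 states with every (state, symbol) defined. Accept strings end in {1,2}, Reject strings end in {0}; accept={1,2}.

states=3 start=0 accept={1,2} delta: 0a->1 0b->2 1a->0 1b->1 2a->0 2b->0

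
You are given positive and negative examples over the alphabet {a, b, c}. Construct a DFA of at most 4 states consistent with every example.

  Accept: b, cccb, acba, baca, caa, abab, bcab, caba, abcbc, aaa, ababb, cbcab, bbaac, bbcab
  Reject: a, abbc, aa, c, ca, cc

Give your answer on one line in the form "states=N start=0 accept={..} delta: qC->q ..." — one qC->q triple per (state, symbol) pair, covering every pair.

State merging on the prefix tree: take the shortest (then alphabetical) example prefix whose next move is undefined and point that move at state 0, else 1, else 2, ...; a target is out if some Accept/Reject pair would then sit in one state with the same input left (inseparable). If every existing state is out, open a new one.
a: 0a undefined. 0a->0: no, aaa/a meet in 0. Open state 1: 0a->1.
b: 0b undefined. 0b->0: ok.
c: 0c undefined. 0c->0: no, b/c meet in 0. 0c->1: ok.
aa: 1a undefined. 1a->0: no, b/aa meet in 0. 1a->1: no, caa/a meet in 1. Open state 2: 1a->2.
ab: 1b undefined. 1b->0: no, abcbc/a meet in 1. 1b->1: ok.
ac: 1c undefined. 1c->0: no, b/abbc meet in 0. 1c->1: no, cccb/a meet in 1. 1c->2: ok.
aaa: 2a undefined. 2a->0: ok.
acb: 2b undefined. 2b->0: no, acba/a meet in 1. 2b->1: no, acba/abbc meet in 2. 2b->2: no, abab/abbc meet in 2. Open state 3: 2b->3.
ccc: 2c undefined. 2c->0: ok.
acba: 3a undefined. 3a->0: ok.
ababb: 3b undefined. 3b->0: ok.
abcbc: 3c undefined. 3c->0: ok.
All examples now run through 4 states with every (state, symbol) defined. Accept strings end in {0,3}, Reject strings end in {1,2}; accept={0,3}.

states=4 start=0 accept={0,3} delta: 0a->1 0b->0 0c->1 1a->2 1b->1 1c->2 2a->0 2b->3 2c->0 3a->0 3b->0 3c->0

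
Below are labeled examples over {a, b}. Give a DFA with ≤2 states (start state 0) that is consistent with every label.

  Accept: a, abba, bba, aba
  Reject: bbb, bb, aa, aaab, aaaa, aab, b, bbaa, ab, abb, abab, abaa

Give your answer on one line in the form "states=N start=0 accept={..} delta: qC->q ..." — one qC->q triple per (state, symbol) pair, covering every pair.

Grow the machine one transition at a time. Run the examples from 0; the earliest place one falls off (shortest prefix, ties alphabetical) gets sent to the lowest-numbered state that keeps every Accept/Reject pair distinguishable — a pair clashes when both reach the same state with identical unread suffix — and to a fresh state only if none does.
a: 0a undefined. 0a->0: no, a/aa meet in 0. Open state 1: 0a->1.
b: 0b undefined. 0b->0: ok.
aa: 1a undefined. 1a->0: ok.
ab: 1b undefined. 1b->0: ok.
All examples now run through 2 states with every (state, symbol) defined. Accept strings end in {1}, Reject strings end in {0}; accept={1}.

states=2 start=0 accept={1} delta: 0a->1 0b->0 1a->0 1b->0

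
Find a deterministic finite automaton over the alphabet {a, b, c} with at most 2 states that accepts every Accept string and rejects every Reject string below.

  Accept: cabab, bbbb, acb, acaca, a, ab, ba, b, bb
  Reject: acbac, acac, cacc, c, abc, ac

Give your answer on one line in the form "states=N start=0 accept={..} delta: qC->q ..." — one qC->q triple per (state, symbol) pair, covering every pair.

Grow the machine one transition at a time. Run the examples from 0; the earliest place one falls off (shortest prefix, ties alphabetical) gets sent to the lowest-numbered state that keeps every Accept/Reject pair distinguishable — a pair clashes when both reach the same state with identical unread suffix — and to a fresh state only if none does.
a: 0a undefined. 0a->0: ok.
b: 0b undefined. 0b->0: ok.
c: 0c undefined. 0c->0: no, cabab/acbac meet in 0. Open state 1: 0c->1.
ca: 1a undefined. 1a->0: ok.
acb: 1b undefined. 1b->0: ok.
cacc: 1c undefined. 1c->0: no, cabab/cacc meet in 0. 1c->1: ok.
All examples now run through 2 states with every (state, symbol) defined. Accept strings end in {0}, Reject strings end in {1}; accept={0}.

states=2 start=0 accept={0} delta: 0a->0 0b->0 0c->1 1a->0 1b->0 1c->1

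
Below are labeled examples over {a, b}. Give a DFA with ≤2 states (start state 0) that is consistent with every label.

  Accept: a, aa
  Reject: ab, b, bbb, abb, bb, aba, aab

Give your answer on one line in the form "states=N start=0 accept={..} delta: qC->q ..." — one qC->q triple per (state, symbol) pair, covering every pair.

states=2 start=0 accept={0} delta: 0a->0 0b->1 1a->1 1b->1

Fold the examples into a partial DFA from state 0: repeatedly fix the first undefined (state, symbol) met by the shortest-then-alphabetical prefix, trying targets in increasing order and rejecting any under which an Accept and a Reject string meet in one state with the same remainder; add a state when all current targets are rejected. Accepting states are where Accept strings end.
a: 0a undefined. 0a->0: ok.
b: 0b undefined. 0b->0: no, a/ab meet in 0. Open state 1: 0b->1.
bb: 1b undefined. 1b->0: no, a/abb meet in 0. 1b->1: ok.
aba: 1a undefined. 1a->0: no, a/aba meet in 0. 1a->1: ok.
All examples now run through 2 states with every (state, symbol) defined. Accept strings end in {0}, Reject strings end in {1}; accept={0}.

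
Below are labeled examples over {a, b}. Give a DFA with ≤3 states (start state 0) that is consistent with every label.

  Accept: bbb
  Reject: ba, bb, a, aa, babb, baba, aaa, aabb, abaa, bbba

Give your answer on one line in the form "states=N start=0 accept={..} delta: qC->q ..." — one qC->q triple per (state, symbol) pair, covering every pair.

State merging on the prefix tree: take the shortest (then alphabetical) example prefix whose next move is undefined and point that move at state 0, else 1, else 2, ...; a target is out if some Accept/Reject pair would then sit in one state with the same input left (inseparable). If every existing state is out, open a new one.
a: 0a undefined. 0a->0: ok.
b: 0b undefined. 0b->0: no, bbb/ba meet in 0. Open state 1: 0b->1.
ba: 1a undefined. 1a->0: ok.
bb: 1b undefined. 1b->0: ok.
All examples now run through 2 states with every (state, symbol) defined. Accept strings end in {1}, Reject strings end in {0}; accept={1}.

states=2 start=0 accept={1} delta: 0a->0 0b->1 1a->0 1b->0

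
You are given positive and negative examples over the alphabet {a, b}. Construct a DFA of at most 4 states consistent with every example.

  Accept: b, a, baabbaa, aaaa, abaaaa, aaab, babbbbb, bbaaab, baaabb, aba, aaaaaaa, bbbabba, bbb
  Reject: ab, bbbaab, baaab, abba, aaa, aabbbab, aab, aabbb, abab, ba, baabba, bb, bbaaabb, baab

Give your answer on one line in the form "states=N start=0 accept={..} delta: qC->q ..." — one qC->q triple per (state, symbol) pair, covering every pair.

states=3 start=0 accept={1,2} delta: 0a->1 0b->2 1a->2 1b->0 2a->0 2b->0

Fold the examples into a partial DFA from state 0: repeatedly fix the first undefined (state, symbol) met by the shortest-then-alphabetical prefix, trying targets in increasing order and rejecting any under which an Accept and a Reject string meet in one state with the same remainder; add a state when all current targets are rejected. Accepting states are where Accept strings end.
a: 0a undefined. 0a->0: no, b/ab meet in 0 with "b" left. Open state 1: 0a->1.
b: 0b undefined. 0b->0: no, b/bb meet in 0. 0b->1: no, aaab/baab meet in 1 with "aab" left. Open state 2: 0b->2.
aa: 1a undefined. 1a->0: no, b/aab meet in 2. 1a->1: no, a/aaa meet in 1. 1a->2: ok.
ab: 1b undefined. 1b->0: ok.
ba: 2a undefined. 2a->0: ok.
bb: 2b undefined. 2b->0: ok.
All examples now run through 3 states with every (state, symbol) defined. Accept strings end in {1,2}, Reject strings end in {0}; accept={1,2}.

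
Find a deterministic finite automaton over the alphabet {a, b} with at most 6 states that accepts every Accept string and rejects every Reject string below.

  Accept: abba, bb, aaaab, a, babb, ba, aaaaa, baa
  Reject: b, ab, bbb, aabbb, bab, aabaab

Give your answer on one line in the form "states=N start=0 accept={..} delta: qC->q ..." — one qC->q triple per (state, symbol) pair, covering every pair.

states=5 start=0 accept={1,3,4} delta: 0a->1 0b->2 1a->2 1b->0 2a->3 2b->1 3a->4 3b->2 4a->1 4b->1

State merging on the prefix tree: take the shortest (then alphabetical) example prefix whose next move is undefined and point that move at state 0, else 1, else 2, ...; a target is out if some Accept/Reject pair would then sit in one state with the same input left (inseparable). If every existing state is out, open a new one.
a: 0a undefined. 0a->0: no, aaaab/b meet in 0 with "b" left. Open state 1: 0a->1.
b: 0b undefined. 0b->0: no, bb/b meet in 0. 0b->1: no, bb/ab meet in 1 with "b" left. Open state 2: 0b->2.
aa: 1a undefined. 1a->0: no, aaaab/b meet in 2. 1a->1: no, aaaab/ab meet in 1 with "b" left. 1a->2: ok.
ab: 1b undefined. 1b->0: ok.
ba: 2a undefined. 2a->0: no, abba/ab meet in 0. 2a->1: no, babb/b meet in 2. 2a->2: no, abba/b meet in 2. Open state 3: 2a->3.
bb: 2b undefined. 2b->0: no, bb/ab meet in 0. 2b->1: ok.
baa: 3a undefined. 3a->0: no, aaaab/b meet in 2. 3a->1: no, aaaab/ab meet in 0. 3a->2: no, baa/b meet in 2. 3a->3: no, aaaab/bab meet in 3 with "b" left. Open state 4: 3a->4.
bab: 3b undefined. 3b->0: no, babb/b meet in 2. 3b->1: no, bb/bab meet in 1. 3b->2: ok.
aaaaa: 4a undefined. 4a->0: no, aaaaa/ab meet in 0. 4a->1: ok.
aaaab: 4b undefined. 4b->0: no, aaaab/ab meet in 0. 4b->1: ok.
All examples now run through 5 states with every (state, symbol) defined. Accept strings end in {1,3,4}, Reject strings end in {0,2}; accept={1,3,4}.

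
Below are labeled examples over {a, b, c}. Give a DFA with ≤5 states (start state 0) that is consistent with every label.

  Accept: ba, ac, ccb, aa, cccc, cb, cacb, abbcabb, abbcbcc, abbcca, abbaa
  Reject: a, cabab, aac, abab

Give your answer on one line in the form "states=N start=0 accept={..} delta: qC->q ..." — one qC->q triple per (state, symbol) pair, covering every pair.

states=3 start=0 accept={0,2} delta: 0a->1 0b->1 0c->1 1a->0 1b->2 1c->2 2a->0 2b->0 2c->1

Fold the examples into a partial DFA from state 0: repeatedly fix the first undefined (state, symbol) met by the shortest-then-alphabetical prefix, trying targets in increasing order and rejecting any under which an Accept and a Reject string meet in one state with the same remainder; add a state when all current targets are rejected. Accepting states are where Accept strings end.
a: 0a undefined. 0a->0: no, ac/aac meet in 0 with "c" left. Open state 1: 0a->1.
b: 0b undefined. 0b->0: no, ba/a meet in 1. 0b->1: ok.
c: 0c undefined. 0c->0: no, ccb/a meet in 1. 0c->1: ok.
aa: 1a undefined. 1a->0: ok.
ab: 1b undefined. 1b->0: no, ba/abab meet in 0. 1b->1: no, cb/a meet in 1. Open state 2: 1b->2.
ac: 1c undefined. 1c->0: no, ccb/a meet in 1. 1c->1: no, ac/a meet in 1. 1c->2: ok.
aba: 2a undefined. 2a->0: ok.
abb: 2b undefined. 2b->0: ok.
ccc: 2c undefined. 2c->0: no, cccc/a meet in 1. 2c->1: ok.
All examples now run through 3 states with every (state, symbol) defined. Accept strings end in {0,2}, Reject strings end in {1}; accept={0,2}.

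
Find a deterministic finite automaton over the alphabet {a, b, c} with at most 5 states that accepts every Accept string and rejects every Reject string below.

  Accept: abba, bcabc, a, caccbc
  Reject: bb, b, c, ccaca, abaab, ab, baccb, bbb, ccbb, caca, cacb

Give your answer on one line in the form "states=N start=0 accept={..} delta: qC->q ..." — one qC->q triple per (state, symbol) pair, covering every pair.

Fold the examples into a partial DFA from state 0: repeatedly fix the first undefined (state, symbol) met by the shortest-then-alphabetical prefix, trying targets in increasing order and rejecting any under which an Accept and a Reject string meet in one state with the same remainder; add a state when all current targets are rejected. Accepting states are where Accept strings end.
a: 0a undefined. 0a->0: ok.
b: 0b undefined. 0b->0: no, abba/bb meet in 0. Open state 1: 0b->1.
c: 0c undefined. 0c->0: no, a/c meet in 0. 0c->1: ok.
ba: 1a undefined. 1a->0: no, a/caca meet in 0. 1a->1: ok.
bb: 1b undefined. 1b->0: no, abba/bb meet in 0. 1b->1: no, abba/bb meet in 1. Open state 2: 1b->2.
bc: 1c undefined. 1c->0: no, bcabc/caca meet in 0. 1c->1: ok.
bbb: 2b undefined. 2b->0: no, a/bbb meet in 0. 2b->1: ok.
abba: 2a undefined. 2a->0: ok.
bcabc: 2c undefined. 2c->0: ok.
All examples now run through 3 states with every (state, symbol) defined. Accept strings end in {0}, Reject strings end in {1,2}; accept={0}.

states=3 start=0 accept={0} delta: 0a->0 0b->1 0c->1 1a->1 1b->2 1c->1 2a->0 2b->1 2c->0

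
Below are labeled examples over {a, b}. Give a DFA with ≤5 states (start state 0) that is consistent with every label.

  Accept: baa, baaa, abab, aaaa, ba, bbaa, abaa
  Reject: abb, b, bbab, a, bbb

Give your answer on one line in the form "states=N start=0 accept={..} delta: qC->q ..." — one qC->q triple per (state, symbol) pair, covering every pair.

states=4 start=0 accept={0,3} delta: 0a->1 0b->2 1a->0 1b->0 2a->3 2b->2 3a->3 3b->1

State merging on the prefix tree: take the shortest (then alphabetical) example prefix whose next move is undefined and point that move at state 0, else 1, else 2, ...; a target is out if some Accept/Reject pair would then sit in one state with the same input left (inseparable). If every existing state is out, open a new one.
a: 0a undefined. 0a->0: no, aaaa/a meet in 0. Open state 1: 0a->1.
b: 0b undefined. 0b->0: no, ba/a meet in 1. 0b->1: no, abab/bbab meet in 1 with "bab" left. Open state 2: 0b->2.
aa: 1a undefined. 1a->0: ok.
ab: 1b undefined. 1b->0: ok.
ba: 2a undefined. 2a->0: no, baa/a meet in 1. 2a->1: no, baaa/a meet in 1. 2a->2: no, baa/abb meet in 2. Open state 3: 2a->3.
bb: 2b undefined. 2b->0: no, abab/bbab meet in 0. 2b->1: no, abab/bbb meet in 0. 2b->2: ok.
baa: 3a undefined. 3a->0: no, baaa/a meet in 1. 3a->1: no, baa/a meet in 1. 3a->2: no, baa/abb meet in 2. 3a->3: ok.
bbab: 3b undefined. 3b->0: no, abab/bbab meet in 0. 3b->1: ok.
All examples now run through 4 states with every (state, symbol) defined. Accept strings end in {0,3}, Reject strings end in {1,2}; accept={0,3}.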